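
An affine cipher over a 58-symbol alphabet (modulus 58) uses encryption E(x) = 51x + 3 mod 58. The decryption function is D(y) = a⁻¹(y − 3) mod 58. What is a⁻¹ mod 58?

Run Euclid on (58, 51):
58 = 1·51 + 7
51 = 7·7 + 2
7 = 3·2 + 1
2 = 2·1 + 0
The gcd is 1. Working backward:
1 = 7 − 3·2
1 = −3·51 + 22·7
1 = 22·58 − 25·51
Thus 51·(-25) ≡ 1 (mod 58); reducing, -25 mod 58 = 33.

33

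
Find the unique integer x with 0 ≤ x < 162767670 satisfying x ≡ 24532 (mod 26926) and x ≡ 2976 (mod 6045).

Write x = 24532 + 26926·k. Then 26926·k ≡ 2976 − 24532 ≡ 2624 (mod 6045).
Need 26926⁻¹ mod 6045. Extended Euclid on (6045, 2746):
6045 = 2×2746 + 553
2746 = 4×553 + 534
553 = 1×534 + 19
534 = 28×19 + 2
19 = 9×2 + 1
2 = 2×1 + 0
Back-substitute:
1 = 19 − 9·2
1 = −9·534 + 253·19
1 = 253·553 − 262·534
1 = −262·2746 + 1301·553
1 = 1301·6045 − 2864·2746
26926⁻¹ ≡ 3181 (mod 6045), so k ≡ 3181·2624 ≡ 4844 (mod 6045).
x = 24532 + 26926·4844 = 130454076.

130454076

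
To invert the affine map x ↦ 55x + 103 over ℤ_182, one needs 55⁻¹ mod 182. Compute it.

139

Apply the Euclidean algorithm to 182 and 55:
182 = 3·55 + 17
55 = 3·17 + 4
17 = 4·4 + 1
4 = 4·1 + 0
Since gcd(55, 182) = 1, back-substitute to write 1 as a combination:
1 = 17 − 4·4
1 = −4·55 + 13·17
1 = 13·182 − 43·55
Hence 55⁻¹ ≡ -43 ≡ 139 (mod 182).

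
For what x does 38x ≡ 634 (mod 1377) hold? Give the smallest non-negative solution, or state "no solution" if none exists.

First find gcd(38, 1377):
1377 = 36·38 + 9
38 = 4·9 + 2
9 = 4·2 + 1
2 = 2·1 + 0
gcd = 1, so a unique solution mod 1377 exists.
Back-substitute for the Bézout coefficients:
1 = 9 − 4·2
1 = −4·38 + 17·9
1 = 17·1377 − 616·38
So 38·(-616) ≡ 1 (mod 1377), giving 38⁻¹ ≡ 761.
x ≡ 38⁻¹·634 ≡ 761·634 ≡ 524 (mod 1377).

524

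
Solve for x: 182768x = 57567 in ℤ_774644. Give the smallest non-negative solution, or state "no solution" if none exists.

no solution

gcd(182768, 774644):
774644 = 4×182768 + 43572
182768 = 4×43572 + 8480
43572 = 5×8480 + 1172
8480 = 7×1172 + 276
1172 = 4×276 + 68
276 = 4×68 + 4
68 = 17×4 + 0
gcd = 4, but 4 ∤ 57567, so the congruence has no solution.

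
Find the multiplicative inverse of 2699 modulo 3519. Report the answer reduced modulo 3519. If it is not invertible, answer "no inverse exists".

854

Run Euclid on (3519, 2699):
3519 = 1×2699 + 820
2699 = 3×820 + 239
820 = 3×239 + 103
239 = 2×103 + 33
103 = 3×33 + 4
33 = 8×4 + 1
4 = 4×1 + 0
gcd = 1, so the inverse exists. Back-substitute:
1 = 33 − 8·4
1 = −8·103 + 25·33
1 = 25·239 − 58·103
1 = −58·820 + 199·239
1 = 199·2699 − 655·820
1 = −655·3519 + 854·2699
So 2699·854 ≡ 1 (mod 3519).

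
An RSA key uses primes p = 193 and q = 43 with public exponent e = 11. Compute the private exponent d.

φ(n) = (p−1)(q−1) = 192·42 = 8064.
Need d with 11·d ≡ 1 (mod 8064). Apply the extended Euclidean algorithm:
8064 = 733*11 + 1
11 = 11*1 + 0
Back-substitute:
1 = 8064 − 733·11
So 11·(-733) ≡ 1 (mod 8064), hence d ≡ -733 ≡ 7331 (mod 8064).

7331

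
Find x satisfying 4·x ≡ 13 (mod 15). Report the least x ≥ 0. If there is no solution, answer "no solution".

First find gcd(4, 15):
15 = 3*4 + 3
4 = 1*3 + 1
3 = 3*1 + 0
gcd = 1, so a unique solution mod 15 exists.
Back-substitute for the Bézout coefficients:
1 = 4 − 3
1 = −15 + 4·4
So 4·(4) ≡ 1 (mod 15), giving 4⁻¹ ≡ 4.
x ≡ 4⁻¹·13 ≡ 4·13 ≡ 7 (mod 15).

7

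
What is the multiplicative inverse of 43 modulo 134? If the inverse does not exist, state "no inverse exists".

Run Euclid on (134, 43):
134 = 3×43 + 5
43 = 8×5 + 3
5 = 1×3 + 2
3 = 1×2 + 1
2 = 2×1 + 0
Since gcd(43, 134) = 1, back-substitute to write 1 as a combination:
1 = 3 − 2
1 = −5 + 2·3
1 = 2·43 − 17·5
1 = −17·134 + 53·43
So 43·53 ≡ 1 (mod 134).

53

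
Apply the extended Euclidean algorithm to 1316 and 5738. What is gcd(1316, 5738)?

Euclidean algorithm:
5738 = 4×1316 + 474
1316 = 2×474 + 368
474 = 1×368 + 106
368 = 3×106 + 50
106 = 2×50 + 6
50 = 8×6 + 2
6 = 3×2 + 0
gcd(1316, 5738) = 2.
Back-substituting:
2 = 50 − 8·6
2 = −8·106 + 17·50
2 = 17·368 − 59·106
2 = −59·474 + 76·368
2 = 76·1316 − 211·474
2 = −211·5738 + 920·1316
So 2 = (-211)·5738 + (920)·1316.

2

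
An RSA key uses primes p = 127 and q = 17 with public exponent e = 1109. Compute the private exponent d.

φ(n) = (p−1)(q−1) = 126·16 = 2016.
Need d with 1109·d ≡ 1 (mod 2016). Apply the extended Euclidean algorithm:
2016 = 1×1109 + 907
1109 = 1×907 + 202
907 = 4×202 + 99
202 = 2×99 + 4
99 = 24×4 + 3
4 = 1×3 + 1
3 = 3×1 + 0
Back-substitute:
1 = 4 − 3
1 = −99 + 25·4
1 = 25·202 − 51·99
1 = −51·907 + 229·202
1 = 229·1109 − 280·907
1 = −280·2016 + 509·1109
So 1109·509 ≡ 1 (mod 2016), hence d = 509.

509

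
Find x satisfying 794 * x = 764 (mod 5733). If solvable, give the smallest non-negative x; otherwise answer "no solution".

First find gcd(794, 5733):
5733 = 7·794 + 175
794 = 4·175 + 94
175 = 1·94 + 81
94 = 1·81 + 13
81 = 6·13 + 3
13 = 4·3 + 1
3 = 3·1 + 0
gcd = 1, so a unique solution mod 5733 exists.
Back-substitute for the Bézout coefficients:
1 = 13 − 4·3
1 = −4·81 + 25·13
1 = 25·94 − 29·81
1 = −29·175 + 54·94
1 = 54·794 − 245·175
1 = −245·5733 + 1769·794
So 794·(1769) ≡ 1 (mod 5733), giving 794⁻¹ ≡ 1769.
x ≡ 794⁻¹·764 ≡ 1769·764 ≡ 4261 (mod 5733).

4261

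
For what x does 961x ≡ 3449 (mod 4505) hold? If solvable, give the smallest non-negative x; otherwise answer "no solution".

First find gcd(961, 4505):
4505 = 4·961 + 661
961 = 1·661 + 300
661 = 2·300 + 61
300 = 4·61 + 56
61 = 1·56 + 5
56 = 11·5 + 1
5 = 5·1 + 0
gcd = 1, so a unique solution mod 4505 exists.
Back-substitute for the Bézout coefficients:
1 = 56 − 11·5
1 = −11·61 + 12·56
1 = 12·300 − 59·61
1 = −59·661 + 130·300
1 = 130·961 − 189·661
1 = −189·4505 + 886·961
So 961·(886) ≡ 1 (mod 4505), giving 961⁻¹ ≡ 886.
x ≡ 961⁻¹·3449 ≡ 886·3449 ≡ 1424 (mod 4505).

1424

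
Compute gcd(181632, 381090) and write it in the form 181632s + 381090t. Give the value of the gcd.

Apply Euclid's algorithm to 381090 and 181632:
381090 = 2×181632 + 17826
181632 = 10×17826 + 3372
17826 = 5×3372 + 966
3372 = 3×966 + 474
966 = 2×474 + 18
474 = 26×18 + 6
18 = 3×6 + 0
gcd(181632, 381090) = 6.
Back-substituting:
6 = 474 − 26·18
6 = −26·966 + 53·474
6 = 53·3372 − 185·966
6 = −185·17826 + 978·3372
6 = 978·181632 − 9965·17826
6 = −9965·381090 + 20908·181632
So 6 = (-9965)·381090 + (20908)·181632.

6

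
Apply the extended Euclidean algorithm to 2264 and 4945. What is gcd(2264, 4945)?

1

Repeated division:
4945 = 2·2264 + 417
2264 = 5·417 + 179
417 = 2·179 + 59
179 = 3·59 + 2
59 = 29·2 + 1
2 = 2·1 + 0
gcd(2264, 4945) = 1.
Express as a combination:
1 = 59 − 29·2
1 = −29·179 + 88·59
1 = 88·417 − 205·179
1 = −205·2264 + 1113·417
1 = 1113·4945 − 2431·2264
So 1 = (1113)·4945 + (-2431)·2264.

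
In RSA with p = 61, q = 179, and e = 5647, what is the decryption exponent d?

φ(n) = (p−1)(q−1) = 60·178 = 10680.
Need d with 5647·d ≡ 1 (mod 10680). Apply the extended Euclidean algorithm:
10680 = 1·5647 + 5033
5647 = 1·5033 + 614
5033 = 8·614 + 121
614 = 5·121 + 9
121 = 13·9 + 4
9 = 2·4 + 1
4 = 4·1 + 0
Back-substitute:
1 = 9 − 2·4
1 = −2·121 + 27·9
1 = 27·614 − 137·121
1 = −137·5033 + 1123·614
1 = 1123·5647 − 1260·5033
1 = −1260·10680 + 2383·5647
So 5647·2383 ≡ 1 (mod 10680), hence d = 2383.

2383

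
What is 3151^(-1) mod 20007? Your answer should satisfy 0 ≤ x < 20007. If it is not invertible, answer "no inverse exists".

gcd(20007, 3151) by repeated division:
20007 = 6*3151 + 1101
3151 = 2*1101 + 949
1101 = 1*949 + 152
949 = 6*152 + 37
152 = 4*37 + 4
37 = 9*4 + 1
4 = 4*1 + 0
Since gcd(3151, 20007) = 1, back-substitute to write 1 as a combination:
1 = 37 − 9·4
1 = −9·152 + 37·37
1 = 37·949 − 231·152
1 = −231·1101 + 268·949
1 = 268·3151 − 767·1101
1 = −767·20007 + 4870·3151
So 3151·4870 ≡ 1 (mod 20007).

4870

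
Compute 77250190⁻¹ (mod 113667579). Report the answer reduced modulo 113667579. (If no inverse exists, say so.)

78621046

Run Euclid on (113667579, 77250190):
113667579 = 1×77250190 + 36417389
77250190 = 2×36417389 + 4415412
36417389 = 8×4415412 + 1094093
4415412 = 4×1094093 + 39040
1094093 = 28×39040 + 973
39040 = 40×973 + 120
973 = 8×120 + 13
120 = 9×13 + 3
13 = 4×3 + 1
3 = 3×1 + 0
gcd = 1, so the inverse exists. Back-substitute:
1 = 13 − 4·3
1 = −4·120 + 37·13
1 = 37·973 − 300·120
1 = −300·39040 + 12037·973
1 = 12037·1094093 − 337336·39040
1 = −337336·4415412 + 1361381·1094093
1 = 1361381·36417389 − 11228384·4415412
1 = −11228384·77250190 + 23818149·36417389
1 = 23818149·113667579 − 35046533·77250190
Thus 77250190·(-35046533) ≡ 1 (mod 113667579); reducing, -35046533 mod 113667579 = 78621046.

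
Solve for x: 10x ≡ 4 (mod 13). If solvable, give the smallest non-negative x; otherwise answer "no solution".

First find gcd(10, 13):
13 = 1*10 + 3
10 = 3*3 + 1
3 = 3*1 + 0
gcd = 1, so a unique solution mod 13 exists.
Back-substitute for the Bézout coefficients:
1 = 10 − 3·3
1 = −3·13 + 4·10
So 10·(4) ≡ 1 (mod 13), giving 10⁻¹ ≡ 4.
x ≡ 10⁻¹·4 ≡ 4·4 ≡ 3 (mod 13).

3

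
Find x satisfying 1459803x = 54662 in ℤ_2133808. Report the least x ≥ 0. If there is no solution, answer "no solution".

First find gcd(1459803, 2133808):
2133808 = 1·1459803 + 674005
1459803 = 2·674005 + 111793
674005 = 6·111793 + 3247
111793 = 34·3247 + 1395
3247 = 2·1395 + 457
1395 = 3·457 + 24
457 = 19·24 + 1
24 = 24·1 + 0
gcd = 1, so a unique solution mod 2133808 exists.
Back-substitute for the Bézout coefficients:
1 = 457 − 19·24
1 = −19·1395 + 58·457
1 = 58·3247 − 135·1395
1 = −135·111793 + 4648·3247
1 = 4648·674005 − 28023·111793
1 = −28023·1459803 + 60694·674005
1 = 60694·2133808 − 88717·1459803
So 1459803·(-88717) ≡ 1 (mod 2133808), giving 1459803⁻¹ ≡ 2045091.
x ≡ 1459803⁻¹·54662 ≡ 2045091·54662 ≡ 696930 (mod 2133808).

696930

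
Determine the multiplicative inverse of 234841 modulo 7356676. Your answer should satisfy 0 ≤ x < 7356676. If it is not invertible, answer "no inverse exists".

Apply the Euclidean algorithm to 7356676 and 234841:
7356676 = 31·234841 + 76605
234841 = 3·76605 + 5026
76605 = 15·5026 + 1215
5026 = 4·1215 + 166
1215 = 7·166 + 53
166 = 3·53 + 7
53 = 7·7 + 4
7 = 1·4 + 3
4 = 1·3 + 1
3 = 3·1 + 0
Since gcd(234841, 7356676) = 1, back-substitute to write 1 as a combination:
1 = 4 − 3
1 = −7 + 2·4
1 = 2·53 − 15·7
1 = −15·166 + 47·53
1 = 47·1215 − 344·166
1 = −344·5026 + 1423·1215
1 = 1423·76605 − 21689·5026
1 = −21689·234841 + 66490·76605
1 = 66490·7356676 − 2082879·234841
So 234841·(-2082879) ≡ 1 (mod 7356676), and -2082879 ≡ 5273797 (mod 7356676).

5273797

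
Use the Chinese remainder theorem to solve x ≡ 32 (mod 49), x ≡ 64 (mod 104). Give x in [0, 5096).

Write x = 32 + 49·k. Then 49·k ≡ 64 − 32 ≡ 32 (mod 104).
Need 49⁻¹ mod 104. Extended Euclid on (104, 49):
104 = 2×49 + 6
49 = 8×6 + 1
6 = 6×1 + 0
Back-substitute:
1 = 49 − 8·6
1 = −8·104 + 17·49
49⁻¹ ≡ 17 (mod 104), so k ≡ 17·32 ≡ 24 (mod 104).
x = 32 + 49·24 = 1208.

1208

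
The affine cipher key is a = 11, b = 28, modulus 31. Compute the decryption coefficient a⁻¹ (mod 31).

17

Run Euclid on (31, 11):
31 = 2*11 + 9
11 = 1*9 + 2
9 = 4*2 + 1
2 = 2*1 + 0
Since gcd(11, 31) = 1, back-substitute to write 1 as a combination:
1 = 9 − 4·2
1 = −4·11 + 5·9
1 = 5·31 − 14·11
Thus 11·(-14) ≡ 1 (mod 31); reducing, -14 mod 31 = 17.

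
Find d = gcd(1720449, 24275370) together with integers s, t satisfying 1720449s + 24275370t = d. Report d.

3

Repeated division:
24275370 = 14×1720449 + 189084
1720449 = 9×189084 + 18693
189084 = 10×18693 + 2154
18693 = 8×2154 + 1461
2154 = 1×1461 + 693
1461 = 2×693 + 75
693 = 9×75 + 18
75 = 4×18 + 3
18 = 6×3 + 0
gcd(1720449, 24275370) = 3.
Working backward:
3 = 75 − 4·18
3 = −4·693 + 37·75
3 = 37·1461 − 78·693
3 = −78·2154 + 115·1461
3 = 115·18693 − 998·2154
3 = −998·189084 + 10095·18693
3 = 10095·1720449 − 91853·189084
3 = −91853·24275370 + 1296037·1720449
So 3 = (-91853)·24275370 + (1296037)·1720449.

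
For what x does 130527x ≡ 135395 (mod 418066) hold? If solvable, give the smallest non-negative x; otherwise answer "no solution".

93353

First find gcd(130527, 418066):
418066 = 3·130527 + 26485
130527 = 4·26485 + 24587
26485 = 1·24587 + 1898
24587 = 12·1898 + 1811
1898 = 1·1811 + 87
1811 = 20·87 + 71
87 = 1·71 + 16
71 = 4·16 + 7
16 = 2·7 + 2
7 = 3·2 + 1
2 = 2·1 + 0
gcd = 1, so a unique solution mod 418066 exists.
Back-substitute for the Bézout coefficients:
1 = 7 − 3·2
1 = −3·16 + 7·7
1 = 7·71 − 31·16
1 = −31·87 + 38·71
1 = 38·1811 − 791·87
1 = −791·1898 + 829·1811
1 = 829·24587 − 10739·1898
1 = −10739·26485 + 11568·24587
1 = 11568·130527 − 57011·26485
1 = −57011·418066 + 182601·130527
So 130527·(182601) ≡ 1 (mod 418066), giving 130527⁻¹ ≡ 182601.
x ≡ 130527⁻¹·135395 ≡ 182601·135395 ≡ 93353 (mod 418066).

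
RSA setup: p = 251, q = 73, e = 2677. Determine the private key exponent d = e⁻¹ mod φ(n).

φ(n) = (p−1)(q−1) = 250·72 = 18000.
Need d with 2677·d ≡ 1 (mod 18000). Apply the extended Euclidean algorithm:
18000 = 6*2677 + 1938
2677 = 1*1938 + 739
1938 = 2*739 + 460
739 = 1*460 + 279
460 = 1*279 + 181
279 = 1*181 + 98
181 = 1*98 + 83
98 = 1*83 + 15
83 = 5*15 + 8
15 = 1*8 + 7
8 = 1*7 + 1
7 = 7*1 + 0
Back-substitute:
1 = 8 − 7
1 = −15 + 2·8
1 = 2·83 − 11·15
1 = −11·98 + 13·83
1 = 13·181 − 24·98
1 = −24·279 + 37·181
1 = 37·460 − 61·279
1 = −61·739 + 98·460
1 = 98·1938 − 257·739
1 = −257·2677 + 355·1938
1 = 355·18000 − 2387·2677
So 2677·(-2387) ≡ 1 (mod 18000), hence d ≡ -2387 ≡ 15613 (mod 18000).

15613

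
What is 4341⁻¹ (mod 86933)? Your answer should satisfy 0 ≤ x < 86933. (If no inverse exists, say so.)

gcd(86933, 4341) by repeated division:
86933 = 20*4341 + 113
4341 = 38*113 + 47
113 = 2*47 + 19
47 = 2*19 + 9
19 = 2*9 + 1
9 = 9*1 + 0
Since gcd(4341, 86933) = 1, back-substitute to write 1 as a combination:
1 = 19 − 2·9
1 = −2·47 + 5·19
1 = 5·113 − 12·47
1 = −12·4341 + 461·113
1 = 461·86933 − 9232·4341
Hence 4341⁻¹ ≡ -9232 ≡ 77701 (mod 86933).

77701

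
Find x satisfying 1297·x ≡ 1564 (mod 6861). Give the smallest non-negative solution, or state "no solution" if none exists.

1366

First find gcd(1297, 6861):
6861 = 5*1297 + 376
1297 = 3*376 + 169
376 = 2*169 + 38
169 = 4*38 + 17
38 = 2*17 + 4
17 = 4*4 + 1
4 = 4*1 + 0
gcd = 1, so a unique solution mod 6861 exists.
Back-substitute for the Bézout coefficients:
1 = 17 − 4·4
1 = −4·38 + 9·17
1 = 9·169 − 40·38
1 = −40·376 + 89·169
1 = 89·1297 − 307·376
1 = −307·6861 + 1624·1297
So 1297·(1624) ≡ 1 (mod 6861), giving 1297⁻¹ ≡ 1624.
x ≡ 1297⁻¹·1564 ≡ 1624·1564 ≡ 1366 (mod 6861).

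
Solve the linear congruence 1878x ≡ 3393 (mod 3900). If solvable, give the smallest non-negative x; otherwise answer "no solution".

no solution

gcd(1878, 3900):
3900 = 2*1878 + 144
1878 = 13*144 + 6
144 = 24*6 + 0
gcd = 6, but 6 ∤ 3393, so the congruence has no solution.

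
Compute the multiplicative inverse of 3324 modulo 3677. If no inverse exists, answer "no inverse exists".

3552

gcd(3677, 3324) by repeated division:
3677 = 1×3324 + 353
3324 = 9×353 + 147
353 = 2×147 + 59
147 = 2×59 + 29
59 = 2×29 + 1
29 = 29×1 + 0
Since gcd(3324, 3677) = 1, back-substitute to write 1 as a combination:
1 = 59 − 2·29
1 = −2·147 + 5·59
1 = 5·353 − 12·147
1 = −12·3324 + 113·353
1 = 113·3677 − 125·3324
So 3324·(-125) ≡ 1 (mod 3677), and -125 ≡ 3552 (mod 3677).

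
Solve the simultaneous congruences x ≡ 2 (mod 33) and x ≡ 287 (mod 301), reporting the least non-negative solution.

Write x = 2 + 33·k. Then 33·k ≡ 287 − 2 ≡ 285 (mod 301).
Need 33⁻¹ mod 301. Extended Euclid on (301, 33):
301 = 9·33 + 4
33 = 8·4 + 1
4 = 4·1 + 0
Back-substitute:
1 = 33 − 8·4
1 = −8·301 + 73·33
33⁻¹ ≡ 73 (mod 301), so k ≡ 73·285 ≡ 36 (mod 301).
x = 2 + 33·36 = 1190.

1190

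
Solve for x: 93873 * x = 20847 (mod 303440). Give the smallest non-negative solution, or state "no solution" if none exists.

212159

First find gcd(93873, 303440):
303440 = 3·93873 + 21821
93873 = 4·21821 + 6589
21821 = 3·6589 + 2054
6589 = 3·2054 + 427
2054 = 4·427 + 346
427 = 1·346 + 81
346 = 4·81 + 22
81 = 3·22 + 15
22 = 1·15 + 7
15 = 2·7 + 1
7 = 7·1 + 0
gcd = 1, so a unique solution mod 303440 exists.
Back-substitute for the Bézout coefficients:
1 = 15 − 2·7
1 = −2·22 + 3·15
1 = 3·81 − 11·22
1 = −11·346 + 47·81
1 = 47·427 − 58·346
1 = −58·2054 + 279·427
1 = 279·6589 − 895·2054
1 = −895·21821 + 2964·6589
1 = 2964·93873 − 12751·21821
1 = −12751·303440 + 41217·93873
So 93873·(41217) ≡ 1 (mod 303440), giving 93873⁻¹ ≡ 41217.
x ≡ 93873⁻¹·20847 ≡ 41217·20847 ≡ 212159 (mod 303440).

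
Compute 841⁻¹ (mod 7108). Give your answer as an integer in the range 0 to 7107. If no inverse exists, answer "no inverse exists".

1141

Run Euclid on (7108, 841):
7108 = 8×841 + 380
841 = 2×380 + 81
380 = 4×81 + 56
81 = 1×56 + 25
56 = 2×25 + 6
25 = 4×6 + 1
6 = 6×1 + 0
gcd = 1, so the inverse exists. Back-substitute:
1 = 25 − 4·6
1 = −4·56 + 9·25
1 = 9·81 − 13·56
1 = −13·380 + 61·81
1 = 61·841 − 135·380
1 = −135·7108 + 1141·841
So 841·1141 ≡ 1 (mod 7108).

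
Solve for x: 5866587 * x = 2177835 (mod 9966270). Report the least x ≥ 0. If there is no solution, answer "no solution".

609625

First find gcd(5866587, 9966270):
9966270 = 1×5866587 + 4099683
5866587 = 1×4099683 + 1766904
4099683 = 2×1766904 + 565875
1766904 = 3×565875 + 69279
565875 = 8×69279 + 11643
69279 = 5×11643 + 11064
11643 = 1×11064 + 579
11064 = 19×579 + 63
579 = 9×63 + 12
63 = 5×12 + 3
12 = 4×3 + 0
gcd = 3 and 3 | 2177835, so solutions exist. Divide through by 3: 1955529x ≡ 725945 (mod 3322090).
Now find 1955529⁻¹ mod 3322090:
3322090 = 1×1955529 + 1366561
1955529 = 1×1366561 + 588968
1366561 = 2×588968 + 188625
588968 = 3×188625 + 23093
188625 = 8×23093 + 3881
23093 = 5×3881 + 3688
3881 = 1×3688 + 193
3688 = 19×193 + 21
193 = 9×21 + 4
21 = 5×4 + 1
4 = 4×1 + 0
Back-substitute:
1 = 21 − 5·4
1 = −5·193 + 46·21
1 = 46·3688 − 879·193
1 = −879·3881 + 925·3688
1 = 925·23093 − 5504·3881
1 = −5504·188625 + 44957·23093
1 = 44957·588968 − 140375·188625
1 = −140375·1366561 + 325707·588968
1 = 325707·1955529 − 466082·1366561
1 = −466082·3322090 + 791789·1955529
So 1955529⁻¹ ≡ 791789 (mod 3322090).
Then x ≡ 791789·725945 ≡ 609625 (mod 3322090); the smallest non-negative solution is x = 609625.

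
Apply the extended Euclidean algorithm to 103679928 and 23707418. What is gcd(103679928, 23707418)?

2

Repeated division:
103679928 = 4*23707418 + 8850256
23707418 = 2*8850256 + 6006906
8850256 = 1*6006906 + 2843350
6006906 = 2*2843350 + 320206
2843350 = 8*320206 + 281702
320206 = 1*281702 + 38504
281702 = 7*38504 + 12174
38504 = 3*12174 + 1982
12174 = 6*1982 + 282
1982 = 7*282 + 8
282 = 35*8 + 2
8 = 4*2 + 0
gcd(103679928, 23707418) = 2.
Working backward:
2 = 282 − 35·8
2 = −35·1982 + 246·282
2 = 246·12174 − 1511·1982
2 = −1511·38504 + 4779·12174
2 = 4779·281702 − 34964·38504
2 = −34964·320206 + 39743·281702
2 = 39743·2843350 − 352908·320206
2 = −352908·6006906 + 745559·2843350
2 = 745559·8850256 − 1098467·6006906
2 = −1098467·23707418 + 2942493·8850256
2 = 2942493·103679928 − 12868439·23707418
So 2 = (2942493)·103679928 + (-12868439)·23707418.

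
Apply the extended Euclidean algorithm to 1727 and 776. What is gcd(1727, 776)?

Repeated division:
1727 = 2*776 + 175
776 = 4*175 + 76
175 = 2*76 + 23
76 = 3*23 + 7
23 = 3*7 + 2
7 = 3*2 + 1
2 = 2*1 + 0
gcd(1727, 776) = 1.
Working backward:
1 = 7 − 3·2
1 = −3·23 + 10·7
1 = 10·76 − 33·23
1 = −33·175 + 76·76
1 = 76·776 − 337·175
1 = −337·1727 + 750·776
So 1 = (-337)·1727 + (750)·776.

1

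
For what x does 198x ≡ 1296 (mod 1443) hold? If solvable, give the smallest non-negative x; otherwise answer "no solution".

First find gcd(198, 1443):
1443 = 7*198 + 57
198 = 3*57 + 27
57 = 2*27 + 3
27 = 9*3 + 0
gcd = 3 and 3 | 1296, so solutions exist. Divide through by 3: 66x ≡ 432 (mod 481).
Now find 66⁻¹ mod 481:
481 = 7·66 + 19
66 = 3·19 + 9
19 = 2·9 + 1
9 = 9·1 + 0
Back-substitute:
1 = 19 − 2·9
1 = −2·66 + 7·19
1 = 7·481 − 51·66
So 66·(-51) ≡ 1 (mod 481), i.e. 66⁻¹ ≡ 430.
Then x ≡ 430·432 ≡ 94 (mod 481); the smallest non-negative solution is x = 94.

94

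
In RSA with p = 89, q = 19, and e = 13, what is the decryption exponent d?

853

φ(n) = (p−1)(q−1) = 88·18 = 1584.
Need d with 13·d ≡ 1 (mod 1584). Apply the extended Euclidean algorithm:
1584 = 121×13 + 11
13 = 1×11 + 2
11 = 5×2 + 1
2 = 2×1 + 0
Back-substitute:
1 = 11 − 5·2
1 = −5·13 + 6·11
1 = 6·1584 − 731·13
So 13·(-731) ≡ 1 (mod 1584), hence d ≡ -731 ≡ 853 (mod 1584).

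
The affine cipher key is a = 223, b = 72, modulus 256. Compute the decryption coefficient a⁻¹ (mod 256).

Run Euclid on (256, 223):
256 = 1×223 + 33
223 = 6×33 + 25
33 = 1×25 + 8
25 = 3×8 + 1
8 = 8×1 + 0
Since gcd(223, 256) = 1, back-substitute to write 1 as a combination:
1 = 25 − 3·8
1 = −3·33 + 4·25
1 = 4·223 − 27·33
1 = −27·256 + 31·223
So 223·31 ≡ 1 (mod 256).

31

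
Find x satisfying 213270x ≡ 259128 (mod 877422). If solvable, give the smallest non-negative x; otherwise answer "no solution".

76302

First find gcd(213270, 877422):
877422 = 4*213270 + 24342
213270 = 8*24342 + 18534
24342 = 1*18534 + 5808
18534 = 3*5808 + 1110
5808 = 5*1110 + 258
1110 = 4*258 + 78
258 = 3*78 + 24
78 = 3*24 + 6
24 = 4*6 + 0
gcd = 6 and 6 | 259128, so solutions exist. Divide through by 6: 35545x ≡ 43188 (mod 146237).
Now find 35545⁻¹ mod 146237:
146237 = 4*35545 + 4057
35545 = 8*4057 + 3089
4057 = 1*3089 + 968
3089 = 3*968 + 185
968 = 5*185 + 43
185 = 4*43 + 13
43 = 3*13 + 4
13 = 3*4 + 1
4 = 4*1 + 0
Back-substitute:
1 = 13 − 3·4
1 = −3·43 + 10·13
1 = 10·185 − 43·43
1 = −43·968 + 225·185
1 = 225·3089 − 718·968
1 = −718·4057 + 943·3089
1 = 943·35545 − 8262·4057
1 = −8262·146237 + 33991·35545
So 35545⁻¹ ≡ 33991 (mod 146237).
Then x ≡ 33991·43188 ≡ 76302 (mod 146237); the smallest non-negative solution is x = 76302.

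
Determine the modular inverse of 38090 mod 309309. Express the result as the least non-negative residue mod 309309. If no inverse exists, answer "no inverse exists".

Compute gcd(38090, 309309):
309309 = 8·38090 + 4589
38090 = 8·4589 + 1378
4589 = 3·1378 + 455
1378 = 3·455 + 13
455 = 35·13 + 0
Since gcd = 13 > 1, 38090 is not a unit mod 309309.

no inverse exists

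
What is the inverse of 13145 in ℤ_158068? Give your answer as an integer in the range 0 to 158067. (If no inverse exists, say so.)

50601

gcd(158068, 13145) by repeated division:
158068 = 12·13145 + 328
13145 = 40·328 + 25
328 = 13·25 + 3
25 = 8·3 + 1
3 = 3·1 + 0
Since gcd(13145, 158068) = 1, back-substitute to write 1 as a combination:
1 = 25 − 8·3
1 = −8·328 + 105·25
1 = 105·13145 − 4208·328
1 = −4208·158068 + 50601·13145
So 13145·50601 ≡ 1 (mod 158068).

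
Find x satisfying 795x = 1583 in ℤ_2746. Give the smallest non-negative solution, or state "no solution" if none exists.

First find gcd(795, 2746):
2746 = 3·795 + 361
795 = 2·361 + 73
361 = 4·73 + 69
73 = 1·69 + 4
69 = 17·4 + 1
4 = 4·1 + 0
gcd = 1, so a unique solution mod 2746 exists.
Back-substitute for the Bézout coefficients:
1 = 69 − 17·4
1 = −17·73 + 18·69
1 = 18·361 − 89·73
1 = −89·795 + 196·361
1 = 196·2746 − 677·795
So 795·(-677) ≡ 1 (mod 2746), giving 795⁻¹ ≡ 2069.
x ≡ 795⁻¹·1583 ≡ 2069·1583 ≡ 1995 (mod 2746).

1995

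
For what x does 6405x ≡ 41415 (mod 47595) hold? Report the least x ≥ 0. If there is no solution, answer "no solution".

2154

First find gcd(6405, 47595):
47595 = 7·6405 + 2760
6405 = 2·2760 + 885
2760 = 3·885 + 105
885 = 8·105 + 45
105 = 2·45 + 15
45 = 3·15 + 0
gcd = 15 and 15 | 41415, so solutions exist. Divide through by 15: 427x ≡ 2761 (mod 3173).
Now find 427⁻¹ mod 3173:
3173 = 7*427 + 184
427 = 2*184 + 59
184 = 3*59 + 7
59 = 8*7 + 3
7 = 2*3 + 1
3 = 3*1 + 0
Back-substitute:
1 = 7 − 2·3
1 = −2·59 + 17·7
1 = 17·184 − 53·59
1 = −53·427 + 123·184
1 = 123·3173 − 914·427
So 427·(-914) ≡ 1 (mod 3173), i.e. 427⁻¹ ≡ 2259.
Then x ≡ 2259·2761 ≡ 2154 (mod 3173); the smallest non-negative solution is x = 2154.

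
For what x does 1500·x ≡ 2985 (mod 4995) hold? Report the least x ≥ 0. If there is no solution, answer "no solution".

First find gcd(1500, 4995):
4995 = 3×1500 + 495
1500 = 3×495 + 15
495 = 33×15 + 0
gcd = 15 and 15 | 2985, so solutions exist. Divide through by 15: 100x ≡ 199 (mod 333).
Now find 100⁻¹ mod 333:
333 = 3*100 + 33
100 = 3*33 + 1
33 = 33*1 + 0
Back-substitute:
1 = 100 − 3·33
1 = −3·333 + 10·100
So 100⁻¹ ≡ 10 (mod 333).
Then x ≡ 10·199 ≡ 325 (mod 333); the smallest non-negative solution is x = 325.

325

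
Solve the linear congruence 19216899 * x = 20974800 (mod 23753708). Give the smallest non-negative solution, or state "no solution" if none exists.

15559104

First find gcd(19216899, 23753708):
23753708 = 1×19216899 + 4536809
19216899 = 4×4536809 + 1069663
4536809 = 4×1069663 + 258157
1069663 = 4×258157 + 37035
258157 = 6×37035 + 35947
37035 = 1×35947 + 1088
35947 = 33×1088 + 43
1088 = 25×43 + 13
43 = 3×13 + 4
13 = 3×4 + 1
4 = 4×1 + 0
gcd = 1, so a unique solution mod 23753708 exists.
Back-substitute for the Bézout coefficients:
1 = 13 − 3·4
1 = −3·43 + 10·13
1 = 10·1088 − 253·43
1 = −253·35947 + 8359·1088
1 = 8359·37035 − 8612·35947
1 = −8612·258157 + 60031·37035
1 = 60031·1069663 − 248736·258157
1 = −248736·4536809 + 1054975·1069663
1 = 1054975·19216899 − 4468636·4536809
1 = −4468636·23753708 + 5523611·19216899
So 19216899·(5523611) ≡ 1 (mod 23753708), giving 19216899⁻¹ ≡ 5523611.
x ≡ 19216899⁻¹·20974800 ≡ 5523611·20974800 ≡ 15559104 (mod 23753708).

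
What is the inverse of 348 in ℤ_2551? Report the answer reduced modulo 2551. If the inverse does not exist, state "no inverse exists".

1708

Apply the Euclidean algorithm to 2551 and 348:
2551 = 7*348 + 115
348 = 3*115 + 3
115 = 38*3 + 1
3 = 3*1 + 0
Since gcd(348, 2551) = 1, back-substitute to write 1 as a combination:
1 = 115 − 38·3
1 = −38·348 + 115·115
1 = 115·2551 − 843·348
Thus 348·(-843) ≡ 1 (mod 2551); reducing, -843 mod 2551 = 1708.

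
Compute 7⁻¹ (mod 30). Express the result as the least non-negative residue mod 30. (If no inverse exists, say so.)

Apply the Euclidean algorithm to 30 and 7:
30 = 4*7 + 2
7 = 3*2 + 1
2 = 2*1 + 0
The gcd is 1. Working backward:
1 = 7 − 3·2
1 = −3·30 + 13·7
So 7·13 ≡ 1 (mod 30).

13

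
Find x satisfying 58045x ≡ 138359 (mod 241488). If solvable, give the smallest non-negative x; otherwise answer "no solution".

3443

First find gcd(58045, 241488):
241488 = 4×58045 + 9308
58045 = 6×9308 + 2197
9308 = 4×2197 + 520
2197 = 4×520 + 117
520 = 4×117 + 52
117 = 2×52 + 13
52 = 4×13 + 0
gcd = 13 and 13 | 138359, so solutions exist. Divide through by 13: 4465x ≡ 10643 (mod 18576).
Now find 4465⁻¹ mod 18576:
18576 = 4*4465 + 716
4465 = 6*716 + 169
716 = 4*169 + 40
169 = 4*40 + 9
40 = 4*9 + 4
9 = 2*4 + 1
4 = 4*1 + 0
Back-substitute:
1 = 9 − 2·4
1 = −2·40 + 9·9
1 = 9·169 − 38·40
1 = −38·716 + 161·169
1 = 161·4465 − 1004·716
1 = −1004·18576 + 4177·4465
So 4465⁻¹ ≡ 4177 (mod 18576).
Then x ≡ 4177·10643 ≡ 3443 (mod 18576); the smallest non-negative solution is x = 3443.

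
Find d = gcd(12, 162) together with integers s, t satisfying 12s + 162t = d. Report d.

6

Euclidean algorithm:
162 = 13*12 + 6
12 = 2*6 + 0
gcd(12, 162) = 6.
Working backward:
6 = 162 − 13·12
So 6 = (1)·162 + (-13)·12.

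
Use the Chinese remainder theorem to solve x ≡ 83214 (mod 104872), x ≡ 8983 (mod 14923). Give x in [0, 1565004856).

1085403542

Write x = 83214 + 104872·k. Then 104872·k ≡ 8983 − 83214 ≡ 384 (mod 14923).
Need 104872⁻¹ mod 14923. Extended Euclid on (14923, 411):
14923 = 36·411 + 127
411 = 3·127 + 30
127 = 4·30 + 7
30 = 4·7 + 2
7 = 3·2 + 1
2 = 2·1 + 0
Back-substitute:
1 = 7 − 3·2
1 = −3·30 + 13·7
1 = 13·127 − 55·30
1 = −55·411 + 178·127
1 = 178·14923 − 6463·411
104872⁻¹ ≡ 8460 (mod 14923), so k ≡ 8460·384 ≡ 10349 (mod 14923).
x = 83214 + 104872·10349 = 1085403542.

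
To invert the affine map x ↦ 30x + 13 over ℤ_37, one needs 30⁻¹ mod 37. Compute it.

21

Apply the Euclidean algorithm to 37 and 30:
37 = 1×30 + 7
30 = 4×7 + 2
7 = 3×2 + 1
2 = 2×1 + 0
The gcd is 1. Working backward:
1 = 7 − 3·2
1 = −3·30 + 13·7
1 = 13·37 − 16·30
Thus 30·(-16) ≡ 1 (mod 37); reducing, -16 mod 37 = 21.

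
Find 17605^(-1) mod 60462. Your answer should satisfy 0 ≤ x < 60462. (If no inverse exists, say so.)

14311

Extended Euclidean algorithm:
60462 = 3×17605 + 7647
17605 = 2×7647 + 2311
7647 = 3×2311 + 714
2311 = 3×714 + 169
714 = 4×169 + 38
169 = 4×38 + 17
38 = 2×17 + 4
17 = 4×4 + 1
4 = 4×1 + 0
Since gcd(17605, 60462) = 1, back-substitute to write 1 as a combination:
1 = 17 − 4·4
1 = −4·38 + 9·17
1 = 9·169 − 40·38
1 = −40·714 + 169·169
1 = 169·2311 − 547·714
1 = −547·7647 + 1810·2311
1 = 1810·17605 − 4167·7647
1 = −4167·60462 + 14311·17605
So 17605·14311 ≡ 1 (mod 60462).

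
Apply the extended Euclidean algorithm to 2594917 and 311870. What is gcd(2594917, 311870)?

13

Repeated division:
2594917 = 8·311870 + 99957
311870 = 3·99957 + 11999
99957 = 8·11999 + 3965
11999 = 3·3965 + 104
3965 = 38·104 + 13
104 = 8·13 + 0
gcd(2594917, 311870) = 13.
Working backward:
13 = 3965 − 38·104
13 = −38·11999 + 115·3965
13 = 115·99957 − 958·11999
13 = −958·311870 + 2989·99957
13 = 2989·2594917 − 24870·311870
So 13 = (2989)·2594917 + (-24870)·311870.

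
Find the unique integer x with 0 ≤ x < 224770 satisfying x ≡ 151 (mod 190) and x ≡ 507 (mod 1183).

Write x = 151 + 190·k. Then 190·k ≡ 507 − 151 ≡ 356 (mod 1183).
Need 190⁻¹ mod 1183. Extended Euclid on (1183, 190):
1183 = 6·190 + 43
190 = 4·43 + 18
43 = 2·18 + 7
18 = 2·7 + 4
7 = 1·4 + 3
4 = 1·3 + 1
3 = 3·1 + 0
Back-substitute:
1 = 4 − 3
1 = −7 + 2·4
1 = 2·18 − 5·7
1 = −5·43 + 12·18
1 = 12·190 − 53·43
1 = −53·1183 + 330·190
190⁻¹ ≡ 330 (mod 1183), so k ≡ 330·356 ≡ 363 (mod 1183).
x = 151 + 190·363 = 69121.

69121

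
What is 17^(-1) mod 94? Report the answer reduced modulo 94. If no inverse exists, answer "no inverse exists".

83

Apply the Euclidean algorithm to 94 and 17:
94 = 5*17 + 9
17 = 1*9 + 8
9 = 1*8 + 1
8 = 8*1 + 0
gcd = 1, so the inverse exists. Back-substitute:
1 = 9 − 8
1 = −17 + 2·9
1 = 2·94 − 11·17
Hence 17⁻¹ ≡ -11 ≡ 83 (mod 94).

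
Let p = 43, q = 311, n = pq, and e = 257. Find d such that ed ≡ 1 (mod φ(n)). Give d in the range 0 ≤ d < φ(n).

φ(n) = (p−1)(q−1) = 42·310 = 13020.
Need d with 257·d ≡ 1 (mod 13020). Apply the extended Euclidean algorithm:
13020 = 50*257 + 170
257 = 1*170 + 87
170 = 1*87 + 83
87 = 1*83 + 4
83 = 20*4 + 3
4 = 1*3 + 1
3 = 3*1 + 0
Back-substitute:
1 = 4 − 3
1 = −83 + 21·4
1 = 21·87 − 22·83
1 = −22·170 + 43·87
1 = 43·257 − 65·170
1 = −65·13020 + 3293·257
So 257·3293 ≡ 1 (mod 13020), hence d = 3293.

3293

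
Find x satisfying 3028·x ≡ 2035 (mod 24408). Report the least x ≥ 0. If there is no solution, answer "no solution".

no solution

gcd(3028, 24408):
24408 = 8×3028 + 184
3028 = 16×184 + 84
184 = 2×84 + 16
84 = 5×16 + 4
16 = 4×4 + 0
gcd = 4, but 4 ∤ 2035, so the congruence has no solution.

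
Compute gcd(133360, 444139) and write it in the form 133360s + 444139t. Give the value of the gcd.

1

Repeated division:
444139 = 3·133360 + 44059
133360 = 3·44059 + 1183
44059 = 37·1183 + 288
1183 = 4·288 + 31
288 = 9·31 + 9
31 = 3·9 + 4
9 = 2·4 + 1
4 = 4·1 + 0
gcd(133360, 444139) = 1.
Express as a combination:
1 = 9 − 2·4
1 = −2·31 + 7·9
1 = 7·288 − 65·31
1 = −65·1183 + 267·288
1 = 267·44059 − 9944·1183
1 = −9944·133360 + 30099·44059
1 = 30099·444139 − 100241·133360
So 1 = (30099)·444139 + (-100241)·133360.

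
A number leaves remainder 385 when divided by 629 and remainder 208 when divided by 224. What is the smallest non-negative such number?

Write x = 385 + 629·k. Then 629·k ≡ 208 − 385 ≡ 47 (mod 224).
Need 629⁻¹ mod 224. Extended Euclid on (224, 181):
224 = 1·181 + 43
181 = 4·43 + 9
43 = 4·9 + 7
9 = 1·7 + 2
7 = 3·2 + 1
2 = 2·1 + 0
Back-substitute:
1 = 7 − 3·2
1 = −3·9 + 4·7
1 = 4·43 − 19·9
1 = −19·181 + 80·43
1 = 80·224 − 99·181
629⁻¹ ≡ 125 (mod 224), so k ≡ 125·47 ≡ 51 (mod 224).
x = 385 + 629·51 = 32464.

32464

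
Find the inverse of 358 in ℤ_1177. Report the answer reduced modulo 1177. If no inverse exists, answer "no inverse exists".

gcd(1177, 358) by repeated division:
1177 = 3·358 + 103
358 = 3·103 + 49
103 = 2·49 + 5
49 = 9·5 + 4
5 = 1·4 + 1
4 = 4·1 + 0
The gcd is 1. Working backward:
1 = 5 − 4
1 = −49 + 10·5
1 = 10·103 − 21·49
1 = −21·358 + 73·103
1 = 73·1177 − 240·358
Hence 358⁻¹ ≡ -240 ≡ 937 (mod 1177).

937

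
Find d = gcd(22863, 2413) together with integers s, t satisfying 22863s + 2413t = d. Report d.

1

Euclidean algorithm:
22863 = 9×2413 + 1146
2413 = 2×1146 + 121
1146 = 9×121 + 57
121 = 2×57 + 7
57 = 8×7 + 1
7 = 7×1 + 0
gcd(22863, 2413) = 1.
Working backward:
1 = 57 − 8·7
1 = −8·121 + 17·57
1 = 17·1146 − 161·121
1 = −161·2413 + 339·1146
1 = 339·22863 − 3212·2413
So 1 = (339)·22863 + (-3212)·2413.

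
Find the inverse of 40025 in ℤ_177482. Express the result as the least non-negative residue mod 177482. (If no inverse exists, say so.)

24863

Run Euclid on (177482, 40025):
177482 = 4·40025 + 17382
40025 = 2·17382 + 5261
17382 = 3·5261 + 1599
5261 = 3·1599 + 464
1599 = 3·464 + 207
464 = 2·207 + 50
207 = 4·50 + 7
50 = 7·7 + 1
7 = 7·1 + 0
gcd = 1, so the inverse exists. Back-substitute:
1 = 50 − 7·7
1 = −7·207 + 29·50
1 = 29·464 − 65·207
1 = −65·1599 + 224·464
1 = 224·5261 − 737·1599
1 = −737·17382 + 2435·5261
1 = 2435·40025 − 5607·17382
1 = −5607·177482 + 24863·40025
So 40025·24863 ≡ 1 (mod 177482).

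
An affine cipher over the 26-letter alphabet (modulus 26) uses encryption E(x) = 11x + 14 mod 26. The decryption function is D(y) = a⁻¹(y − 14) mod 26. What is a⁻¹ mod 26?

19

gcd(26, 11) by repeated division:
26 = 2×11 + 4
11 = 2×4 + 3
4 = 1×3 + 1
3 = 3×1 + 0
gcd = 1, so the inverse exists. Back-substitute:
1 = 4 − 3
1 = −11 + 3·4
1 = 3·26 − 7·11
Thus 11·(-7) ≡ 1 (mod 26); reducing, -7 mod 26 = 19.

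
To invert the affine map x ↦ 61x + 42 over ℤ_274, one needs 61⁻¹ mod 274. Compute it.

9

Extended Euclidean algorithm:
274 = 4×61 + 30
61 = 2×30 + 1
30 = 30×1 + 0
Since gcd(61, 274) = 1, back-substitute to write 1 as a combination:
1 = 61 − 2·30
1 = −2·274 + 9·61
So 61·9 ≡ 1 (mod 274).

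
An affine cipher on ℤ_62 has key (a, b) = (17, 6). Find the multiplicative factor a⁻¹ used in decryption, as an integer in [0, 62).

11

gcd(62, 17) by repeated division:
62 = 3×17 + 11
17 = 1×11 + 6
11 = 1×6 + 5
6 = 1×5 + 1
5 = 5×1 + 0
Since gcd(17, 62) = 1, back-substitute to write 1 as a combination:
1 = 6 − 5
1 = −11 + 2·6
1 = 2·17 − 3·11
1 = −3·62 + 11·17
So 17·11 ≡ 1 (mod 62).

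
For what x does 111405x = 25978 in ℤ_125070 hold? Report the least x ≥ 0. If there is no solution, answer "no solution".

gcd(111405, 125070):
125070 = 1·111405 + 13665
111405 = 8·13665 + 2085
13665 = 6·2085 + 1155
2085 = 1·1155 + 930
1155 = 1·930 + 225
930 = 4·225 + 30
225 = 7·30 + 15
30 = 2·15 + 0
gcd = 15, but 15 ∤ 25978, so the congruence has no solution.

no solution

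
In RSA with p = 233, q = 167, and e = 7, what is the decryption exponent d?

φ(n) = (p−1)(q−1) = 232·166 = 38512.
Need d with 7·d ≡ 1 (mod 38512). Apply the extended Euclidean algorithm:
38512 = 5501*7 + 5
7 = 1*5 + 2
5 = 2*2 + 1
2 = 2*1 + 0
Back-substitute:
1 = 5 − 2·2
1 = −2·7 + 3·5
1 = 3·38512 − 16505·7
So 7·(-16505) ≡ 1 (mod 38512), hence d ≡ -16505 ≡ 22007 (mod 38512).

22007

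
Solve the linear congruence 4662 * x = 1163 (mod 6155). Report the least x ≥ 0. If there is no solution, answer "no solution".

First find gcd(4662, 6155):
6155 = 1·4662 + 1493
4662 = 3·1493 + 183
1493 = 8·183 + 29
183 = 6·29 + 9
29 = 3·9 + 2
9 = 4·2 + 1
2 = 2·1 + 0
gcd = 1, so a unique solution mod 6155 exists.
Back-substitute for the Bézout coefficients:
1 = 9 − 4·2
1 = −4·29 + 13·9
1 = 13·183 − 82·29
1 = −82·1493 + 669·183
1 = 669·4662 − 2089·1493
1 = −2089·6155 + 2758·4662
So 4662·(2758) ≡ 1 (mod 6155), giving 4662⁻¹ ≡ 2758.
x ≡ 4662⁻¹·1163 ≡ 2758·1163 ≡ 799 (mod 6155).

799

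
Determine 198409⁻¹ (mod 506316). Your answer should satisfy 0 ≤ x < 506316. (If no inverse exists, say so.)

113329

gcd(506316, 198409) by repeated division:
506316 = 2·198409 + 109498
198409 = 1·109498 + 88911
109498 = 1·88911 + 20587
88911 = 4·20587 + 6563
20587 = 3·6563 + 898
6563 = 7·898 + 277
898 = 3·277 + 67
277 = 4·67 + 9
67 = 7·9 + 4
9 = 2·4 + 1
4 = 4·1 + 0
gcd = 1, so the inverse exists. Back-substitute:
1 = 9 − 2·4
1 = −2·67 + 15·9
1 = 15·277 − 62·67
1 = −62·898 + 201·277
1 = 201·6563 − 1469·898
1 = −1469·20587 + 4608·6563
1 = 4608·88911 − 19901·20587
1 = −19901·109498 + 24509·88911
1 = 24509·198409 − 44410·109498
1 = −44410·506316 + 113329·198409
So 198409·113329 ≡ 1 (mod 506316).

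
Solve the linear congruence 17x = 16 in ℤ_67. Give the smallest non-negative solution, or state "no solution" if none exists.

First find gcd(17, 67):
67 = 3×17 + 16
17 = 1×16 + 1
16 = 16×1 + 0
gcd = 1, so a unique solution mod 67 exists.
Back-substitute for the Bézout coefficients:
1 = 17 − 16
1 = −67 + 4·17
So 17·(4) ≡ 1 (mod 67), giving 17⁻¹ ≡ 4.
x ≡ 17⁻¹·16 ≡ 4·16 ≡ 64 (mod 67).

64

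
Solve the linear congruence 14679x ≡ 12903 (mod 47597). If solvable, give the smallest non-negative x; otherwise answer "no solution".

First find gcd(14679, 47597):
47597 = 3×14679 + 3560
14679 = 4×3560 + 439
3560 = 8×439 + 48
439 = 9×48 + 7
48 = 6×7 + 6
7 = 1×6 + 1
6 = 6×1 + 0
gcd = 1, so a unique solution mod 47597 exists.
Back-substitute for the Bézout coefficients:
1 = 7 − 6
1 = −48 + 7·7
1 = 7·439 − 64·48
1 = −64·3560 + 519·439
1 = 519·14679 − 2140·3560
1 = −2140·47597 + 6939·14679
So 14679·(6939) ≡ 1 (mod 47597), giving 14679⁻¹ ≡ 6939.
x ≡ 14679⁻¹·12903 ≡ 6939·12903 ≡ 3960 (mod 47597).

3960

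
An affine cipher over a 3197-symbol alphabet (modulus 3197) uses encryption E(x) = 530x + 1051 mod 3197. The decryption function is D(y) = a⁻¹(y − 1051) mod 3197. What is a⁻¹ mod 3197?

gcd(3197, 530) by repeated division:
3197 = 6·530 + 17
530 = 31·17 + 3
17 = 5·3 + 2
3 = 1·2 + 1
2 = 2·1 + 0
The gcd is 1. Working backward:
1 = 3 − 2
1 = −17 + 6·3
1 = 6·530 − 187·17
1 = −187·3197 + 1128·530
So 530·1128 ≡ 1 (mod 3197).

1128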